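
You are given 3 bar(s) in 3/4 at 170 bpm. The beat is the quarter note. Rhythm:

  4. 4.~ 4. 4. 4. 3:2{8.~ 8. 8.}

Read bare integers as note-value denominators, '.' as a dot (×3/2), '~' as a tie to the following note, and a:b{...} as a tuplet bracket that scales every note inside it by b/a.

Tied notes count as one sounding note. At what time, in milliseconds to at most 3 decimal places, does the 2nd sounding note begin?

note 2 onset = 3/2b = 529.412ms

1. 0.0ms @ 0 + 529.412ms (3/2)
2. 529.412ms @ 3/2 + 1058.824ms (3)
3. 1588.235ms @ 9/2 + 529.412ms (3/2)
4. 2117.647ms @ 6 + 529.412ms (3/2)
5. 2647.059ms @ 15/2 + 352.941ms (1)
6. 3000.0ms @ 17/2 + 176.471ms (1/2)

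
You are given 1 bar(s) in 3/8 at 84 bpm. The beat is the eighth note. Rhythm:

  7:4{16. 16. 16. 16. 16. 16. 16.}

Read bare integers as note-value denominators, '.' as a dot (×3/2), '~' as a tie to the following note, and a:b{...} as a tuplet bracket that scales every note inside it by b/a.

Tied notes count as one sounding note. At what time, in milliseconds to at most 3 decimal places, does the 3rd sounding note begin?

note 3 onset = 6/7b = 612.245ms

1. 0.0ms @ 0 + 306.122ms (3/7)
2. 306.122ms @ 3/7 + 306.122ms (3/7)
3. 612.245ms @ 6/7 + 306.122ms (3/7)
4. 918.367ms @ 9/7 + 306.122ms (3/7)
5. 1224.49ms @ 12/7 + 306.122ms (3/7)
6. 1530.612ms @ 15/7 + 306.122ms (3/7)
7. 1836.735ms @ 18/7 + 306.122ms (3/7)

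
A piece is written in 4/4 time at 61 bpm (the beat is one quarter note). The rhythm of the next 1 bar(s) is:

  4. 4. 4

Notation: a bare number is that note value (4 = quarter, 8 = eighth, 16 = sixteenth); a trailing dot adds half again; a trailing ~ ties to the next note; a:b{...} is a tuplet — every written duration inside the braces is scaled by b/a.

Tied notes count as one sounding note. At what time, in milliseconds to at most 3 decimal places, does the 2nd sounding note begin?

1. 0.0ms @ 0 + 1475.41ms (3/2)
2. 1475.41ms @ 3/2 + 1475.41ms (3/2)
3. 2950.82ms @ 3 + 983.607ms (1)

note 2 onset = 3/2b = 1475.41ms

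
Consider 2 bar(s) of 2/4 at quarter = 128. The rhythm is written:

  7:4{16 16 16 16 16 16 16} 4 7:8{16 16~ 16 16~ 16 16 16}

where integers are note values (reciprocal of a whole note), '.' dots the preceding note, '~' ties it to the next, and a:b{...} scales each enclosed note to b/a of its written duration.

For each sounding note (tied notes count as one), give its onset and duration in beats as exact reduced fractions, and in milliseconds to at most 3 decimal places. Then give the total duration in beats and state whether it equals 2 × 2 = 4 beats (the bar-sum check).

1) 0.0ms=0b +66.964ms=1/7b
2) 66.964ms=1/7b +66.964ms=1/7b
3) 133.929ms=2/7b +66.964ms=1/7b
4) 200.893ms=3/7b +66.964ms=1/7b
5) 267.857ms=4/7b +66.964ms=1/7b
6) 334.821ms=5/7b +66.964ms=1/7b
7) 401.786ms=6/7b +66.964ms=1/7b
8) 468.75ms=1b +468.75ms=1b
9) 937.5ms=2b +133.929ms=2/7b
10) 1071.429ms=16/7b +267.857ms=4/7b
11) 1339.286ms=20/7b +267.857ms=4/7b
12) 1607.143ms=24/7b +133.929ms=2/7b
13) 1741.071ms=26/7b +133.929ms=2/7b
Σ=4b of 4 (128bpm 2/4) — PASS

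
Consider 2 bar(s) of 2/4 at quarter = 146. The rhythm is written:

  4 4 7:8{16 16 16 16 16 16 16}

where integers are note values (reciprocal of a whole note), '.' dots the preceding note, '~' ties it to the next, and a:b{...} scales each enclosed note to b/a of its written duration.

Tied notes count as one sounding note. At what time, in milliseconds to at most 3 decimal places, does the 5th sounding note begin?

1. 0.0ms @ 0 + 410.959ms (1)
2. 410.959ms @ 1 + 410.959ms (1)
3. 821.918ms @ 2 + 117.417ms (2/7)
4. 939.335ms @ 16/7 + 117.417ms (2/7)
5. 1056.751ms @ 18/7 + 117.417ms (2/7)
6. 1174.168ms @ 20/7 + 117.417ms (2/7)
7. 1291.585ms @ 22/7 + 117.417ms (2/7)
8. 1409.002ms @ 24/7 + 117.417ms (2/7)
9. 1526.419ms @ 26/7 + 117.417ms (2/7)

note 5 onset = 18/7b = 1056.751ms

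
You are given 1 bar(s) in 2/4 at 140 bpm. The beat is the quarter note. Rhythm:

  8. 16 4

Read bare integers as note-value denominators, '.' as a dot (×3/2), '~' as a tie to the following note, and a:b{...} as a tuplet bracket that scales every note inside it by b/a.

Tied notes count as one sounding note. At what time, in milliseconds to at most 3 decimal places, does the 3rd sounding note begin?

1. 0.0ms @ 0 + 321.429ms (3/4)
2. 321.429ms @ 3/4 + 107.143ms (1/4)
3. 428.571ms @ 1 + 428.571ms (1)

note 3 onset = 1b = 428.571ms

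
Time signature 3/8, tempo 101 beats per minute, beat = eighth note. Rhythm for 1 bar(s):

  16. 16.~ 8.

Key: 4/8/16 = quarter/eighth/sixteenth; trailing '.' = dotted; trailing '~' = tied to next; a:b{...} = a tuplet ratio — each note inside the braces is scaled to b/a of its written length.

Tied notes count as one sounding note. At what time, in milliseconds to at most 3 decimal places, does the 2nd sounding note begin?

note 2 onset = 3/4b = 445.545ms

1. 0.0ms @ 0 + 445.545ms (3/4)
2. 445.545ms @ 3/4 + 1336.634ms (9/4)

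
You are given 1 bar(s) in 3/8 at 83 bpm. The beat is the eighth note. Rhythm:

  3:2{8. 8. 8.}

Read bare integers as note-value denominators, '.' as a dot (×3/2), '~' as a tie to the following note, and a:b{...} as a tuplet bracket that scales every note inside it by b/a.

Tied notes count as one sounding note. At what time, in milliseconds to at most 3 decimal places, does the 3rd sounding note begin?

1. 0.0ms @ 0 + 722.892ms (1)
2. 722.892ms @ 1 + 722.892ms (1)
3. 1445.783ms @ 2 + 722.892ms (1)

note 3 onset = 2b = 1445.783ms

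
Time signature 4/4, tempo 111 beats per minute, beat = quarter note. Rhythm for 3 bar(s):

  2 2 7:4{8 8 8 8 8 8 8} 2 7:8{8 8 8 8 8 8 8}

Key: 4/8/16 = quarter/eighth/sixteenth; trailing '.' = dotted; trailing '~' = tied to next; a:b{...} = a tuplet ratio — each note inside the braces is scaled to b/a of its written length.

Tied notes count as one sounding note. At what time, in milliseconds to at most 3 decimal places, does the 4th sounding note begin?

1. 0.0ms @ 0 + 1081.081ms (2)
2. 1081.081ms @ 2 + 1081.081ms (2)
3. 2162.162ms @ 4 + 154.44ms (2/7)
4. 2316.602ms @ 30/7 + 154.44ms (2/7)
5. 2471.042ms @ 32/7 + 154.44ms (2/7)
6. 2625.483ms @ 34/7 + 154.44ms (2/7)
7. 2779.923ms @ 36/7 + 154.44ms (2/7)
8. 2934.363ms @ 38/7 + 154.44ms (2/7)
9. 3088.803ms @ 40/7 + 154.44ms (2/7)
10. 3243.243ms @ 6 + 1081.081ms (2)
11. 4324.324ms @ 8 + 308.88ms (4/7)
12. 4633.205ms @ 60/7 + 308.88ms (4/7)
13. 4942.085ms @ 64/7 + 308.88ms (4/7)
14. 5250.965ms @ 68/7 + 308.88ms (4/7)
15. 5559.846ms @ 72/7 + 308.88ms (4/7)
16. 5868.726ms @ 76/7 + 308.88ms (4/7)
17. 6177.606ms @ 80/7 + 308.88ms (4/7)

note 4 onset = 30/7b = 2316.602ms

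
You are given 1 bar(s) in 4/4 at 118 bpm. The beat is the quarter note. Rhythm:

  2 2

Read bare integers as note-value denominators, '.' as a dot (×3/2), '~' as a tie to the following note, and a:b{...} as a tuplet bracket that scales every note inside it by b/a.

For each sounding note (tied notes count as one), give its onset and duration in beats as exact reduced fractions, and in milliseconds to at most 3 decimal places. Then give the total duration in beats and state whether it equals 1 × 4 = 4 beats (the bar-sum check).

1) 0.0ms=0b +1016.949ms=2b
2) 1016.949ms=2b +1016.949ms=2b
Σ=4b of 4 (118bpm 4/4) — PASS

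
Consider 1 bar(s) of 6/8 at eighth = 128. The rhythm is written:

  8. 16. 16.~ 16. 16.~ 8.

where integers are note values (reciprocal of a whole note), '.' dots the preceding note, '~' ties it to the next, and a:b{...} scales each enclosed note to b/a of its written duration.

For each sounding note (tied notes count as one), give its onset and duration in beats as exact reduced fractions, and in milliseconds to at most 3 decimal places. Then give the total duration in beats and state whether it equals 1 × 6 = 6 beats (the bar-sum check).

1) 0.0ms=0b +703.125ms=3/2b
2) 703.125ms=3/2b +351.562ms=3/4b
3) 1054.688ms=9/4b +703.125ms=3/2b
4) 1757.812ms=15/4b +1054.688ms=9/4b
Σ=6b of 6 (128bpm 6/8) — PASS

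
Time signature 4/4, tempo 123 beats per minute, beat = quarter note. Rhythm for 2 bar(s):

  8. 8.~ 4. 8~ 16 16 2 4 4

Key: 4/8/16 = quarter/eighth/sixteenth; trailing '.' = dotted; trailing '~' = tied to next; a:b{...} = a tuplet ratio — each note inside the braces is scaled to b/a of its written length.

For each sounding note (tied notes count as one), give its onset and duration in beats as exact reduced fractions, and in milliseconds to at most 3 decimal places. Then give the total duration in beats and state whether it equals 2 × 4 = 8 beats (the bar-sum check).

1) 0.0ms=0b +365.854ms=3/4b
2) 365.854ms=3/4b +1097.561ms=9/4b
3) 1463.415ms=3b +365.854ms=3/4b
4) 1829.268ms=15/4b +121.951ms=1/4b
5) 1951.22ms=4b +975.61ms=2b
6) 2926.829ms=6b +487.805ms=1b
7) 3414.634ms=7b +487.805ms=1b
Σ=8b of 8 (123bpm 4/4) — PASS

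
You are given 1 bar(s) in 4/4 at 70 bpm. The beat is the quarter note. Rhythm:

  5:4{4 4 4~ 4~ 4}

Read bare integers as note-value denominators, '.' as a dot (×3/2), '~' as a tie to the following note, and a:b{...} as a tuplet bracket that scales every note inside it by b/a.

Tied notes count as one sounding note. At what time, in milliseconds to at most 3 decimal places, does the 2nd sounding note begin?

1. 0.0ms @ 0 + 685.714ms (4/5)
2. 685.714ms @ 4/5 + 685.714ms (4/5)
3. 1371.429ms @ 8/5 + 2057.143ms (12/5)

note 2 onset = 4/5b = 685.714ms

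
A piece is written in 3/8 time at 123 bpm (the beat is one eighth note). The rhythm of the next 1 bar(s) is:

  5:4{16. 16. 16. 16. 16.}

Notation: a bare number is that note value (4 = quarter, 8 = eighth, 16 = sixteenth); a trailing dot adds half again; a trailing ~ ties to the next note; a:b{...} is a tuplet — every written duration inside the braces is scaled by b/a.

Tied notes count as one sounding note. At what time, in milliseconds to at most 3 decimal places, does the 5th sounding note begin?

1. 0.0ms @ 0 + 292.683ms (3/5)
2. 292.683ms @ 3/5 + 292.683ms (3/5)
3. 585.366ms @ 6/5 + 292.683ms (3/5)
4. 878.049ms @ 9/5 + 292.683ms (3/5)
5. 1170.732ms @ 12/5 + 292.683ms (3/5)

note 5 onset = 12/5b = 1170.732ms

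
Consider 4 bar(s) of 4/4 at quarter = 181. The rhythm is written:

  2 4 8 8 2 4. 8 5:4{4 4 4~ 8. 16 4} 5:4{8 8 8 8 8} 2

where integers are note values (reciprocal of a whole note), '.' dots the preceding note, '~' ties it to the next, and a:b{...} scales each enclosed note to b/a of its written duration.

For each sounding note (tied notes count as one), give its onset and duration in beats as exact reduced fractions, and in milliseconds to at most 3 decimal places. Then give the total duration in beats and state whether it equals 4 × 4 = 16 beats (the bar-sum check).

1) 0.0ms=0b +662.983ms=2b
2) 662.983ms=2b +331.492ms=1b
3) 994.475ms=3b +165.746ms=1/2b
4) 1160.221ms=7/2b +165.746ms=1/2b
5) 1325.967ms=4b +662.983ms=2b
6) 1988.95ms=6b +497.238ms=3/2b
7) 2486.188ms=15/2b +165.746ms=1/2b
8) 2651.934ms=8b +265.193ms=4/5b
9) 2917.127ms=44/5b +265.193ms=4/5b
10) 3182.32ms=48/5b +464.088ms=7/5b
11) 3646.409ms=11b +66.298ms=1/5b
12) 3712.707ms=56/5b +265.193ms=4/5b
13) 3977.901ms=12b +132.597ms=2/5b
14) 4110.497ms=62/5b +132.597ms=2/5b
15) 4243.094ms=64/5b +132.597ms=2/5b
16) 4375.691ms=66/5b +132.597ms=2/5b
17) 4508.287ms=68/5b +132.597ms=2/5b
18) 4640.884ms=14b +662.983ms=2b
Σ=16b of 16 (181bpm 4/4) — PASS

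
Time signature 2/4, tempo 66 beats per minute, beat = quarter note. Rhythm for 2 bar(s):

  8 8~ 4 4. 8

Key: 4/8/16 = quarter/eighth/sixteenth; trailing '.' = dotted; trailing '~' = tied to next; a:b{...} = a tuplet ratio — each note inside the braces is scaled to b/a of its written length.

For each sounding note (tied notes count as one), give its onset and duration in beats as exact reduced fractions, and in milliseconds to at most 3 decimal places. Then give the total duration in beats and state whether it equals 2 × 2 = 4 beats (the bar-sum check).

1) 0.0ms=0b +454.545ms=1/2b
2) 454.545ms=1/2b +1363.636ms=3/2b
3) 1818.182ms=2b +1363.636ms=3/2b
4) 3181.818ms=7/2b +454.545ms=1/2b
Σ=4b of 4 (66bpm 2/4) — PASS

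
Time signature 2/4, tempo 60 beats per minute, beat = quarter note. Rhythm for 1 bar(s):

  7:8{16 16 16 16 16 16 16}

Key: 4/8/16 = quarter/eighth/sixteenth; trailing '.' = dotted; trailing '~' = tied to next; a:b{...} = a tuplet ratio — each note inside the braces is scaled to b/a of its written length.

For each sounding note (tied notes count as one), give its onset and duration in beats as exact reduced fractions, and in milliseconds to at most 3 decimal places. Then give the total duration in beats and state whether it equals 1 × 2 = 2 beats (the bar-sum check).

1) 0.0ms=0b +285.714ms=2/7b
2) 285.714ms=2/7b +285.714ms=2/7b
3) 571.429ms=4/7b +285.714ms=2/7b
4) 857.143ms=6/7b +285.714ms=2/7b
5) 1142.857ms=8/7b +285.714ms=2/7b
6) 1428.571ms=10/7b +285.714ms=2/7b
7) 1714.286ms=12/7b +285.714ms=2/7b
Σ=2b of 2 (60bpm 2/4) — PASS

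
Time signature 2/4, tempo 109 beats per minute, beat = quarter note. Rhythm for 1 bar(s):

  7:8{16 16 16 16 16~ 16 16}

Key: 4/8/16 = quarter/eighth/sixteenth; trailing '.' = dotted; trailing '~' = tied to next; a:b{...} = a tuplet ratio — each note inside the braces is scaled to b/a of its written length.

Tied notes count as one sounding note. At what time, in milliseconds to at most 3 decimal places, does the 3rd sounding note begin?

1. 0.0ms @ 0 + 157.274ms (2/7)
2. 157.274ms @ 2/7 + 157.274ms (2/7)
3. 314.548ms @ 4/7 + 157.274ms (2/7)
4. 471.822ms @ 6/7 + 157.274ms (2/7)
5. 629.096ms @ 8/7 + 314.548ms (4/7)
6. 943.644ms @ 12/7 + 157.274ms (2/7)

note 3 onset = 4/7b = 314.548ms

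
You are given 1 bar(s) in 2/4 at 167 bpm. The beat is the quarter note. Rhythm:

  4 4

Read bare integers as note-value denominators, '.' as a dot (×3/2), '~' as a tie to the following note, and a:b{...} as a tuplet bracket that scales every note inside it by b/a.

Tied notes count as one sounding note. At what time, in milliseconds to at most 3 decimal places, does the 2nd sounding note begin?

note 2 onset = 1b = 359.281ms

1. 0.0ms @ 0 + 359.281ms (1)
2. 359.281ms @ 1 + 359.281ms (1)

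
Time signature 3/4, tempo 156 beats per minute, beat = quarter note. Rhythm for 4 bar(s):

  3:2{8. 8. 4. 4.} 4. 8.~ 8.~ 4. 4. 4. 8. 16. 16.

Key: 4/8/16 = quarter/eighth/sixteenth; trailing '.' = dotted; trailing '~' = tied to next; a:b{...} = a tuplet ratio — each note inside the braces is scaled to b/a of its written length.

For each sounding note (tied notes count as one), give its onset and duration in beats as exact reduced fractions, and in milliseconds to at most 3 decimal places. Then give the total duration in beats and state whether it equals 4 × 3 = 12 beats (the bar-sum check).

1) 0.0ms=0b +192.308ms=1/2b
2) 192.308ms=1/2b +192.308ms=1/2b
3) 384.615ms=1b +384.615ms=1b
4) 769.231ms=2b +384.615ms=1b
5) 1153.846ms=3b +576.923ms=3/2b
6) 1730.769ms=9/2b +1153.846ms=3b
7) 2884.615ms=15/2b +576.923ms=3/2b
8) 3461.538ms=9b +576.923ms=3/2b
9) 4038.462ms=21/2b +288.462ms=3/4b
10) 4326.923ms=45/4b +144.231ms=3/8b
11) 4471.154ms=93/8b +144.231ms=3/8b
Σ=12b of 12 (156bpm 3/4) — PASS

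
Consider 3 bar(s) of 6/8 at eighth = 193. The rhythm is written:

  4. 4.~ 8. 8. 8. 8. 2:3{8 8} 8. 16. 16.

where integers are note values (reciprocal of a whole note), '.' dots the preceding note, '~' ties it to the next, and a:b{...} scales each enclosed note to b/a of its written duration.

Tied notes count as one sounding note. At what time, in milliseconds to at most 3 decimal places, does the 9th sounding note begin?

1. 0.0ms @ 0 + 932.642ms (3)
2. 932.642ms @ 3 + 1398.964ms (9/2)
3. 2331.606ms @ 15/2 + 466.321ms (3/2)
4. 2797.927ms @ 9 + 466.321ms (3/2)
5. 3264.249ms @ 21/2 + 466.321ms (3/2)
6. 3730.57ms @ 12 + 466.321ms (3/2)
7. 4196.891ms @ 27/2 + 466.321ms (3/2)
8. 4663.212ms @ 15 + 466.321ms (3/2)
9. 5129.534ms @ 33/2 + 233.161ms (3/4)
10. 5362.694ms @ 69/4 + 233.161ms (3/4)

note 9 onset = 33/2b = 5129.534ms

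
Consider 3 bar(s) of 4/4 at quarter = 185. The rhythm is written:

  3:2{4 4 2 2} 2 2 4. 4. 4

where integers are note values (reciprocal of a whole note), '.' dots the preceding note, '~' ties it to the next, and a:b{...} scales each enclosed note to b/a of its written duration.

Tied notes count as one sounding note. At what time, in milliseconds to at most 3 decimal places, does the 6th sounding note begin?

note 6 onset = 6b = 1945.946ms

1. 0.0ms @ 0 + 216.216ms (2/3)
2. 216.216ms @ 2/3 + 216.216ms (2/3)
3. 432.432ms @ 4/3 + 432.432ms (4/3)
4. 864.865ms @ 8/3 + 432.432ms (4/3)
5. 1297.297ms @ 4 + 648.649ms (2)
6. 1945.946ms @ 6 + 648.649ms (2)
7. 2594.595ms @ 8 + 486.486ms (3/2)
8. 3081.081ms @ 19/2 + 486.486ms (3/2)
9. 3567.568ms @ 11 + 324.324ms (1)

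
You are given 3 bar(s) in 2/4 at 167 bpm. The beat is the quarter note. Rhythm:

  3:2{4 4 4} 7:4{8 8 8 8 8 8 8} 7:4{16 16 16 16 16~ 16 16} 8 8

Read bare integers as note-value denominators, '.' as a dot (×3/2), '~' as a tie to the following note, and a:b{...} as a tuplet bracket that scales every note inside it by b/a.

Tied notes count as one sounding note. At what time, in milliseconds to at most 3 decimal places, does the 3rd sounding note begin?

note 3 onset = 4/3b = 479.042ms

1. 0.0ms @ 0 + 239.521ms (2/3)
2. 239.521ms @ 2/3 + 239.521ms (2/3)
3. 479.042ms @ 4/3 + 239.521ms (2/3)
4. 718.563ms @ 2 + 102.652ms (2/7)
5. 821.215ms @ 16/7 + 102.652ms (2/7)
6. 923.867ms @ 18/7 + 102.652ms (2/7)
7. 1026.518ms @ 20/7 + 102.652ms (2/7)
8. 1129.17ms @ 22/7 + 102.652ms (2/7)
9. 1231.822ms @ 24/7 + 102.652ms (2/7)
10. 1334.474ms @ 26/7 + 102.652ms (2/7)
11. 1437.126ms @ 4 + 51.326ms (1/7)
12. 1488.452ms @ 29/7 + 51.326ms (1/7)
13. 1539.778ms @ 30/7 + 51.326ms (1/7)
14. 1591.104ms @ 31/7 + 51.326ms (1/7)
15. 1642.429ms @ 32/7 + 102.652ms (2/7)
16. 1745.081ms @ 34/7 + 51.326ms (1/7)
17. 1796.407ms @ 5 + 179.641ms (1/2)
18. 1976.048ms @ 11/2 + 179.641ms (1/2)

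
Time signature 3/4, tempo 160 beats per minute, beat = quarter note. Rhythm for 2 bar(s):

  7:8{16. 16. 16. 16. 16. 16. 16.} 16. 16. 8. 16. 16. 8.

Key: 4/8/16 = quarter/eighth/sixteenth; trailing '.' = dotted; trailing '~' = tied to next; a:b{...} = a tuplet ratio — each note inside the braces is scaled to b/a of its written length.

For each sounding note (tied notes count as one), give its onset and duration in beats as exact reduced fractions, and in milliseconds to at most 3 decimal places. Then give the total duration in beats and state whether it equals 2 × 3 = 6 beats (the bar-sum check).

1) 0.0ms=0b +160.714ms=3/7b
2) 160.714ms=3/7b +160.714ms=3/7b
3) 321.429ms=6/7b +160.714ms=3/7b
4) 482.143ms=9/7b +160.714ms=3/7b
5) 642.857ms=12/7b +160.714ms=3/7b
6) 803.571ms=15/7b +160.714ms=3/7b
7) 964.286ms=18/7b +160.714ms=3/7b
8) 1125.0ms=3b +140.625ms=3/8b
9) 1265.625ms=27/8b +140.625ms=3/8b
10) 1406.25ms=15/4b +281.25ms=3/4b
11) 1687.5ms=9/2b +140.625ms=3/8b
12) 1828.125ms=39/8b +140.625ms=3/8b
13) 1968.75ms=21/4b +281.25ms=3/4b
Σ=6b of 6 (160bpm 3/4) — PASS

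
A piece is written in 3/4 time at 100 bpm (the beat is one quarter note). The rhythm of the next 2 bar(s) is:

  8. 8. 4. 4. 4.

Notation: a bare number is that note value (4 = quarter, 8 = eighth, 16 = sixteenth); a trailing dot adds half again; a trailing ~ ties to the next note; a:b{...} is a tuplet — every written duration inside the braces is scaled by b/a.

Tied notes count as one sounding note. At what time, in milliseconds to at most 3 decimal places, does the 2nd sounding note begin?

note 2 onset = 3/4b = 450.0ms

1. 0.0ms @ 0 + 450.0ms (3/4)
2. 450.0ms @ 3/4 + 450.0ms (3/4)
3. 900.0ms @ 3/2 + 900.0ms (3/2)
4. 1800.0ms @ 3 + 900.0ms (3/2)
5. 2700.0ms @ 9/2 + 900.0ms (3/2)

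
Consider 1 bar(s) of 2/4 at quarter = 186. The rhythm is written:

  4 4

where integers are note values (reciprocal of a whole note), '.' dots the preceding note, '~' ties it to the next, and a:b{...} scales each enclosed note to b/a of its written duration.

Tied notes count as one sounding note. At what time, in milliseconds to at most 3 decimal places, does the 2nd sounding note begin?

1. 0.0ms @ 0 + 322.581ms (1)
2. 322.581ms @ 1 + 322.581ms (1)

note 2 onset = 1b = 322.581ms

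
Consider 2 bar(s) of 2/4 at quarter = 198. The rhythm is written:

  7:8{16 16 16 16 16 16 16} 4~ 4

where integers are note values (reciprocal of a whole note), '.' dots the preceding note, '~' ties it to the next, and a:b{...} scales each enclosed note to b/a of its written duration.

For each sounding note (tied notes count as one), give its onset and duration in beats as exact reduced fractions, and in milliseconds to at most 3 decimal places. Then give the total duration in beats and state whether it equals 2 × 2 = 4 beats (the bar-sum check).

1) 0.0ms=0b +86.58ms=2/7b
2) 86.58ms=2/7b +86.58ms=2/7b
3) 173.16ms=4/7b +86.58ms=2/7b
4) 259.74ms=6/7b +86.58ms=2/7b
5) 346.32ms=8/7b +86.58ms=2/7b
6) 432.9ms=10/7b +86.58ms=2/7b
7) 519.481ms=12/7b +86.58ms=2/7b
8) 606.061ms=2b +606.061ms=2b
Σ=4b of 4 (198bpm 2/4) — PASS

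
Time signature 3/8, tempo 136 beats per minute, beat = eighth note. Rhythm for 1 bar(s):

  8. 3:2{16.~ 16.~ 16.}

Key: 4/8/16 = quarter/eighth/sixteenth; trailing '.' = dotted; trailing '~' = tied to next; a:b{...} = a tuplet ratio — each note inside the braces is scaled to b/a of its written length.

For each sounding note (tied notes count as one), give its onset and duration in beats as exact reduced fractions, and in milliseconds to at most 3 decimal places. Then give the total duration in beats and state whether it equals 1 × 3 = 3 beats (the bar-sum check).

1) 0.0ms=0b +661.765ms=3/2b
2) 661.765ms=3/2b +661.765ms=3/2b
Σ=3b of 3 (136bpm 3/8) — PASS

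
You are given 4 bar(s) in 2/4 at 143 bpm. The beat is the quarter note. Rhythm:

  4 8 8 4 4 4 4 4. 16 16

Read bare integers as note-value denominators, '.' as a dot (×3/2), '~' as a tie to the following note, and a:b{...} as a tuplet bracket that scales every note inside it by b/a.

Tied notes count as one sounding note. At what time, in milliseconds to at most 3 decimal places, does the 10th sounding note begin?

1. 0.0ms @ 0 + 419.58ms (1)
2. 419.58ms @ 1 + 209.79ms (1/2)
3. 629.371ms @ 3/2 + 209.79ms (1/2)
4. 839.161ms @ 2 + 419.58ms (1)
5. 1258.741ms @ 3 + 419.58ms (1)
6. 1678.322ms @ 4 + 419.58ms (1)
7. 2097.902ms @ 5 + 419.58ms (1)
8. 2517.483ms @ 6 + 629.371ms (3/2)
9. 3146.853ms @ 15/2 + 104.895ms (1/4)
10. 3251.748ms @ 31/4 + 104.895ms (1/4)

note 10 onset = 31/4b = 3251.748ms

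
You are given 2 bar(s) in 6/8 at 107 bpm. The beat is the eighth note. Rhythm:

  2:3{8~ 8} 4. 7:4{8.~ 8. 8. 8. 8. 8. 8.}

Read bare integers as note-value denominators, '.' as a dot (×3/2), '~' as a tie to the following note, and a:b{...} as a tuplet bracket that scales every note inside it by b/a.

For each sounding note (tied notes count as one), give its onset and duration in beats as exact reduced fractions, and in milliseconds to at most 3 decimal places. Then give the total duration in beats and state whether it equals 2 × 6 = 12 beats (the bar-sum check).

1) 0.0ms=0b +1682.243ms=3b
2) 1682.243ms=3b +1682.243ms=3b
3) 3364.486ms=6b +961.282ms=12/7b
4) 4325.768ms=54/7b +480.641ms=6/7b
5) 4806.409ms=60/7b +480.641ms=6/7b
6) 5287.049ms=66/7b +480.641ms=6/7b
7) 5767.69ms=72/7b +480.641ms=6/7b
8) 6248.331ms=78/7b +480.641ms=6/7b
Σ=12b of 12 (107bpm 6/8) — PASS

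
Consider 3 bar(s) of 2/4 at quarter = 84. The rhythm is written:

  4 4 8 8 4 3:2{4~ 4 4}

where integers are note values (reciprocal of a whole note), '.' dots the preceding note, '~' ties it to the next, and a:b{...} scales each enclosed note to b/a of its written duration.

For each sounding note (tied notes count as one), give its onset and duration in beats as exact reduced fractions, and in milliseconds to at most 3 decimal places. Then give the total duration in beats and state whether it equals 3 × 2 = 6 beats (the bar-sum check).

1) 0.0ms=0b +714.286ms=1b
2) 714.286ms=1b +714.286ms=1b
3) 1428.571ms=2b +357.143ms=1/2b
4) 1785.714ms=5/2b +357.143ms=1/2b
5) 2142.857ms=3b +714.286ms=1b
6) 2857.143ms=4b +952.381ms=4/3b
7) 3809.524ms=16/3b +476.19ms=2/3b
Σ=6b of 6 (84bpm 2/4) — PASS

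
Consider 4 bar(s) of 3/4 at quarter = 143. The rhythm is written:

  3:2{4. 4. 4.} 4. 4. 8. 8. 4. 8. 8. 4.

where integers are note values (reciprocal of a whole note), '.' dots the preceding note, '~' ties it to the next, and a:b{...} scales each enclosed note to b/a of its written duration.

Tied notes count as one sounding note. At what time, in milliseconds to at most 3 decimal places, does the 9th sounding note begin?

note 9 onset = 9b = 3776.224ms

1. 0.0ms @ 0 + 419.58ms (1)
2. 419.58ms @ 1 + 419.58ms (1)
3. 839.161ms @ 2 + 419.58ms (1)
4. 1258.741ms @ 3 + 629.371ms (3/2)
5. 1888.112ms @ 9/2 + 629.371ms (3/2)
6. 2517.483ms @ 6 + 314.685ms (3/4)
7. 2832.168ms @ 27/4 + 314.685ms (3/4)
8. 3146.853ms @ 15/2 + 629.371ms (3/2)
9. 3776.224ms @ 9 + 314.685ms (3/4)
10. 4090.909ms @ 39/4 + 314.685ms (3/4)
11. 4405.594ms @ 21/2 + 629.371ms (3/2)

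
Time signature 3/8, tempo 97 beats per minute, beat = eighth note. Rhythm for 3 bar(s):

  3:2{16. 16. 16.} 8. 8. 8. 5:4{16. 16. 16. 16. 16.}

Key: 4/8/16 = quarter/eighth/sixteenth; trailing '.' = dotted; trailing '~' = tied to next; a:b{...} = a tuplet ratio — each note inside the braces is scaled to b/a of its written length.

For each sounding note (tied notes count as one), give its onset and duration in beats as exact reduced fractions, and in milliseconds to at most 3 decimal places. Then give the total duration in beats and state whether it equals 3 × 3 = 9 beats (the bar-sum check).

1) 0.0ms=0b +309.278ms=1/2b
2) 309.278ms=1/2b +309.278ms=1/2b
3) 618.557ms=1b +309.278ms=1/2b
4) 927.835ms=3/2b +927.835ms=3/2b
5) 1855.67ms=3b +927.835ms=3/2b
6) 2783.505ms=9/2b +927.835ms=3/2b
7) 3711.34ms=6b +371.134ms=3/5b
8) 4082.474ms=33/5b +371.134ms=3/5b
9) 4453.608ms=36/5b +371.134ms=3/5b
10) 4824.742ms=39/5b +371.134ms=3/5b
11) 5195.876ms=42/5b +371.134ms=3/5b
Σ=9b of 9 (97bpm 3/8) — PASS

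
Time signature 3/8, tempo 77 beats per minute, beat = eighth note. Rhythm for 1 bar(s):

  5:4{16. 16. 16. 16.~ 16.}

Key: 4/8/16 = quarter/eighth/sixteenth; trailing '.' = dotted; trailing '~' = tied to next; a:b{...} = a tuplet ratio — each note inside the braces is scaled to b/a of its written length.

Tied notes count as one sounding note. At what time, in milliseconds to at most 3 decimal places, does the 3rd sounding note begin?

1. 0.0ms @ 0 + 467.532ms (3/5)
2. 467.532ms @ 3/5 + 467.532ms (3/5)
3. 935.065ms @ 6/5 + 467.532ms (3/5)
4. 1402.597ms @ 9/5 + 935.065ms (6/5)

note 3 onset = 6/5b = 935.065ms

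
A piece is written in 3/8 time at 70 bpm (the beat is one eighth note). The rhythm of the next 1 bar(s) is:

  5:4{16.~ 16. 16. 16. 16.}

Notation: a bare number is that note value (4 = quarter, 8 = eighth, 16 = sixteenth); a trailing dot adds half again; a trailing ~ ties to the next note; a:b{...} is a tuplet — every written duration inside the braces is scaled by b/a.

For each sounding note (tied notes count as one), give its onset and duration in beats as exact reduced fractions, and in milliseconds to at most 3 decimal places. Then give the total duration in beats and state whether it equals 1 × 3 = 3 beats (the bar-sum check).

1) 0.0ms=0b +1028.571ms=6/5b
2) 1028.571ms=6/5b +514.286ms=3/5b
3) 1542.857ms=9/5b +514.286ms=3/5b
4) 2057.143ms=12/5b +514.286ms=3/5b
Σ=3b of 3 (70bpm 3/8) — PASS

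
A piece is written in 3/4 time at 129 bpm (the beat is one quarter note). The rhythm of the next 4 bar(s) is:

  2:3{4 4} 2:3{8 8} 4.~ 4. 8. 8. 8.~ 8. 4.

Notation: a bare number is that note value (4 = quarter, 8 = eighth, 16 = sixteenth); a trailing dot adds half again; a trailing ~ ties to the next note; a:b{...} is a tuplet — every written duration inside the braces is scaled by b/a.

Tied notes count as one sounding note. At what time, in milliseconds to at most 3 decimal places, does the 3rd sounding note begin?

1. 0.0ms @ 0 + 697.674ms (3/2)
2. 697.674ms @ 3/2 + 697.674ms (3/2)
3. 1395.349ms @ 3 + 348.837ms (3/4)
4. 1744.186ms @ 15/4 + 348.837ms (3/4)
5. 2093.023ms @ 9/2 + 1395.349ms (3)
6. 3488.372ms @ 15/2 + 348.837ms (3/4)
7. 3837.209ms @ 33/4 + 348.837ms (3/4)
8. 4186.047ms @ 9 + 697.674ms (3/2)
9. 4883.721ms @ 21/2 + 697.674ms (3/2)

note 3 onset = 3b = 1395.349ms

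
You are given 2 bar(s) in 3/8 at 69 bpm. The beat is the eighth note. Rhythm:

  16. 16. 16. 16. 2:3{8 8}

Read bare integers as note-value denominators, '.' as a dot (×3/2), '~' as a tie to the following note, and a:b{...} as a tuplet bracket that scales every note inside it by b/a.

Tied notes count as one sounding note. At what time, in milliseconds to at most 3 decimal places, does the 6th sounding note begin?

note 6 onset = 9/2b = 3913.043ms

1. 0.0ms @ 0 + 652.174ms (3/4)
2. 652.174ms @ 3/4 + 652.174ms (3/4)
3. 1304.348ms @ 3/2 + 652.174ms (3/4)
4. 1956.522ms @ 9/4 + 652.174ms (3/4)
5. 2608.696ms @ 3 + 1304.348ms (3/2)
6. 3913.043ms @ 9/2 + 1304.348ms (3/2)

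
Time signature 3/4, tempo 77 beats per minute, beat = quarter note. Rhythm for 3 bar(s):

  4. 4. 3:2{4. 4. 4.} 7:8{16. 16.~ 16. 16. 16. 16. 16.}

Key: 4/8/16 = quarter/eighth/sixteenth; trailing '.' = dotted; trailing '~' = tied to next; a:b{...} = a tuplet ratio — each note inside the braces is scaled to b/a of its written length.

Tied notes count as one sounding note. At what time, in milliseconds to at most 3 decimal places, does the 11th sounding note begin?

note 11 onset = 60/7b = 6679.035ms

1. 0.0ms @ 0 + 1168.831ms (3/2)
2. 1168.831ms @ 3/2 + 1168.831ms (3/2)
3. 2337.662ms @ 3 + 779.221ms (1)
4. 3116.883ms @ 4 + 779.221ms (1)
5. 3896.104ms @ 5 + 779.221ms (1)
6. 4675.325ms @ 6 + 333.952ms (3/7)
7. 5009.276ms @ 45/7 + 667.904ms (6/7)
8. 5677.18ms @ 51/7 + 333.952ms (3/7)
9. 6011.132ms @ 54/7 + 333.952ms (3/7)
10. 6345.083ms @ 57/7 + 333.952ms (3/7)
11. 6679.035ms @ 60/7 + 333.952ms (3/7)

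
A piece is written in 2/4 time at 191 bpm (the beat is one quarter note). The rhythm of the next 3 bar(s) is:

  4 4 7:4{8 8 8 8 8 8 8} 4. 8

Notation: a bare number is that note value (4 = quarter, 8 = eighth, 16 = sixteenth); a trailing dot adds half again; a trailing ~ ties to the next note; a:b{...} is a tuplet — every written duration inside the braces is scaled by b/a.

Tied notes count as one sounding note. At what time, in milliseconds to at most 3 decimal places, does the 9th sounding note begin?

note 9 onset = 26/7b = 1166.791ms

1. 0.0ms @ 0 + 314.136ms (1)
2. 314.136ms @ 1 + 314.136ms (1)
3. 628.272ms @ 2 + 89.753ms (2/7)
4. 718.025ms @ 16/7 + 89.753ms (2/7)
5. 807.779ms @ 18/7 + 89.753ms (2/7)
6. 897.532ms @ 20/7 + 89.753ms (2/7)
7. 987.285ms @ 22/7 + 89.753ms (2/7)
8. 1077.038ms @ 24/7 + 89.753ms (2/7)
9. 1166.791ms @ 26/7 + 89.753ms (2/7)
10. 1256.545ms @ 4 + 471.204ms (3/2)
11. 1727.749ms @ 11/2 + 157.068ms (1/2)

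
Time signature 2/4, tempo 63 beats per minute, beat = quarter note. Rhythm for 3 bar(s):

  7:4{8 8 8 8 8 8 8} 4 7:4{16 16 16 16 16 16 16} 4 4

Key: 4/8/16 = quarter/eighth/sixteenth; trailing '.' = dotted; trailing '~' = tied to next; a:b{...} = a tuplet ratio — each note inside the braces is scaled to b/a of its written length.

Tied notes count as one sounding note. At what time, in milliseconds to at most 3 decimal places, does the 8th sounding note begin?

1. 0.0ms @ 0 + 272.109ms (2/7)
2. 272.109ms @ 2/7 + 272.109ms (2/7)
3. 544.218ms @ 4/7 + 272.109ms (2/7)
4. 816.327ms @ 6/7 + 272.109ms (2/7)
5. 1088.435ms @ 8/7 + 272.109ms (2/7)
6. 1360.544ms @ 10/7 + 272.109ms (2/7)
7. 1632.653ms @ 12/7 + 272.109ms (2/7)
8. 1904.762ms @ 2 + 952.381ms (1)
9. 2857.143ms @ 3 + 136.054ms (1/7)
10. 2993.197ms @ 22/7 + 136.054ms (1/7)
11. 3129.252ms @ 23/7 + 136.054ms (1/7)
12. 3265.306ms @ 24/7 + 136.054ms (1/7)
13. 3401.361ms @ 25/7 + 136.054ms (1/7)
14. 3537.415ms @ 26/7 + 136.054ms (1/7)
15. 3673.469ms @ 27/7 + 136.054ms (1/7)
16. 3809.524ms @ 4 + 952.381ms (1)
17. 4761.905ms @ 5 + 952.381ms (1)

note 8 onset = 2b = 1904.762ms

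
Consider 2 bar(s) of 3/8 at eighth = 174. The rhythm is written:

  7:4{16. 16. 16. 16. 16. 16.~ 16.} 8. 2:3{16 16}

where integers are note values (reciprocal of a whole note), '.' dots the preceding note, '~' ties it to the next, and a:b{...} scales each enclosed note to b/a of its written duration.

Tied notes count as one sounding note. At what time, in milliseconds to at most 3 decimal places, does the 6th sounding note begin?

1. 0.0ms @ 0 + 147.783ms (3/7)
2. 147.783ms @ 3/7 + 147.783ms (3/7)
3. 295.567ms @ 6/7 + 147.783ms (3/7)
4. 443.35ms @ 9/7 + 147.783ms (3/7)
5. 591.133ms @ 12/7 + 147.783ms (3/7)
6. 738.916ms @ 15/7 + 295.567ms (6/7)
7. 1034.483ms @ 3 + 517.241ms (3/2)
8. 1551.724ms @ 9/2 + 258.621ms (3/4)
9. 1810.345ms @ 21/4 + 258.621ms (3/4)

note 6 onset = 15/7b = 738.916ms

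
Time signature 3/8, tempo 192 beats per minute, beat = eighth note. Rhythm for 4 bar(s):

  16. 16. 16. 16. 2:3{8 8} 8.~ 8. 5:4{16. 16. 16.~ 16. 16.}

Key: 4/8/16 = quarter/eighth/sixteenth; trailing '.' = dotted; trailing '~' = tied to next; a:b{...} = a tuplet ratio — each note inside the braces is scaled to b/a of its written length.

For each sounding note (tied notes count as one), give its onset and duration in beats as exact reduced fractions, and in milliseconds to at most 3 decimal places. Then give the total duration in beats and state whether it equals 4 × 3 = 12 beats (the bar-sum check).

1) 0.0ms=0b +234.375ms=3/4b
2) 234.375ms=3/4b +234.375ms=3/4b
3) 468.75ms=3/2b +234.375ms=3/4b
4) 703.125ms=9/4b +234.375ms=3/4b
5) 937.5ms=3b +468.75ms=3/2b
6) 1406.25ms=9/2b +468.75ms=3/2b
7) 1875.0ms=6b +937.5ms=3b
8) 2812.5ms=9b +187.5ms=3/5b
9) 3000.0ms=48/5b +187.5ms=3/5b
10) 3187.5ms=51/5b +375.0ms=6/5b
11) 3562.5ms=57/5b +187.5ms=3/5b
Σ=12b of 12 (192bpm 3/8) — PASS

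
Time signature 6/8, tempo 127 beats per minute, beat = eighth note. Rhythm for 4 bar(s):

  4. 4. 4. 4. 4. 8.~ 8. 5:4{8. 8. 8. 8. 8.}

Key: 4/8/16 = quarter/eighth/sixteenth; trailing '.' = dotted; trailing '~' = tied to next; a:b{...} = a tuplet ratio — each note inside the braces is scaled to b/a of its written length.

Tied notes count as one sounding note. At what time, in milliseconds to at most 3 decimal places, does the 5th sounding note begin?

1. 0.0ms @ 0 + 1417.323ms (3)
2. 1417.323ms @ 3 + 1417.323ms (3)
3. 2834.646ms @ 6 + 1417.323ms (3)
4. 4251.969ms @ 9 + 1417.323ms (3)
5. 5669.291ms @ 12 + 1417.323ms (3)
6. 7086.614ms @ 15 + 1417.323ms (3)
7. 8503.937ms @ 18 + 566.929ms (6/5)
8. 9070.866ms @ 96/5 + 566.929ms (6/5)
9. 9637.795ms @ 102/5 + 566.929ms (6/5)
10. 10204.724ms @ 108/5 + 566.929ms (6/5)
11. 10771.654ms @ 114/5 + 566.929ms (6/5)

note 5 onset = 12b = 5669.291ms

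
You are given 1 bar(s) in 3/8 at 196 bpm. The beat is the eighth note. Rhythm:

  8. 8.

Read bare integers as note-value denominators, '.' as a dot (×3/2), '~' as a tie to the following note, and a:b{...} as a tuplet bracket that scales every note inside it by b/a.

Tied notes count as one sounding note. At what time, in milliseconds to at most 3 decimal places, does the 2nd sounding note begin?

1. 0.0ms @ 0 + 459.184ms (3/2)
2. 459.184ms @ 3/2 + 459.184ms (3/2)

note 2 onset = 3/2b = 459.184ms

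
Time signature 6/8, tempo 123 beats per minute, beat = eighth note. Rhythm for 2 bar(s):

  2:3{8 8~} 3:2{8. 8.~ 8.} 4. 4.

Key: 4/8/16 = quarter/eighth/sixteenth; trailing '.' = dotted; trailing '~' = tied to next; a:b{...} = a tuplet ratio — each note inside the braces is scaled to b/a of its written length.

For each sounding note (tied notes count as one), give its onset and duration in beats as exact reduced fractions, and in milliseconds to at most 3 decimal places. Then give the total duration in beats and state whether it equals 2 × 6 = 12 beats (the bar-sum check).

1) 0.0ms=0b +731.707ms=3/2b
2) 731.707ms=3/2b +1219.512ms=5/2b
3) 1951.22ms=4b +975.61ms=2b
4) 2926.829ms=6b +1463.415ms=3b
5) 4390.244ms=9b +1463.415ms=3b
Σ=12b of 12 (123bpm 6/8) — PASS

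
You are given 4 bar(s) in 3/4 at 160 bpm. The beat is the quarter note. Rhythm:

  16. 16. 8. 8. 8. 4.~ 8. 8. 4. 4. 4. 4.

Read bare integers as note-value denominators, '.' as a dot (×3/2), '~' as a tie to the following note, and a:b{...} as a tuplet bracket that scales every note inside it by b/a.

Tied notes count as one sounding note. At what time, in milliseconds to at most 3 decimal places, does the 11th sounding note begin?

note 11 onset = 21/2b = 3937.5ms

1. 0.0ms @ 0 + 140.625ms (3/8)
2. 140.625ms @ 3/8 + 140.625ms (3/8)
3. 281.25ms @ 3/4 + 281.25ms (3/4)
4. 562.5ms @ 3/2 + 281.25ms (3/4)
5. 843.75ms @ 9/4 + 281.25ms (3/4)
6. 1125.0ms @ 3 + 843.75ms (9/4)
7. 1968.75ms @ 21/4 + 281.25ms (3/4)
8. 2250.0ms @ 6 + 562.5ms (3/2)
9. 2812.5ms @ 15/2 + 562.5ms (3/2)
10. 3375.0ms @ 9 + 562.5ms (3/2)
11. 3937.5ms @ 21/2 + 562.5ms (3/2)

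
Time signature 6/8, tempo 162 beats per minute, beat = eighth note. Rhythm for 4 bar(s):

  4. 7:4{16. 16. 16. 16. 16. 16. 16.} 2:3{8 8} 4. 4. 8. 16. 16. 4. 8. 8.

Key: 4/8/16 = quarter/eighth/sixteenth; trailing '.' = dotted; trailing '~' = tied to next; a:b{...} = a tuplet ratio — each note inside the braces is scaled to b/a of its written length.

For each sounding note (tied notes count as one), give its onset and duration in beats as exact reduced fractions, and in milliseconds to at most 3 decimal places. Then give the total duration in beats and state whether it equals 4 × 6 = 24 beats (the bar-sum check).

1) 0.0ms=0b +1111.111ms=3b
2) 1111.111ms=3b +158.73ms=3/7b
3) 1269.841ms=24/7b +158.73ms=3/7b
4) 1428.571ms=27/7b +158.73ms=3/7b
5) 1587.302ms=30/7b +158.73ms=3/7b
6) 1746.032ms=33/7b +158.73ms=3/7b
7) 1904.762ms=36/7b +158.73ms=3/7b
8) 2063.492ms=39/7b +158.73ms=3/7b
9) 2222.222ms=6b +555.556ms=3/2b
10) 2777.778ms=15/2b +555.556ms=3/2b
11) 3333.333ms=9b +1111.111ms=3b
12) 4444.444ms=12b +1111.111ms=3b
13) 5555.556ms=15b +555.556ms=3/2b
14) 6111.111ms=33/2b +277.778ms=3/4b
15) 6388.889ms=69/4b +277.778ms=3/4b
16) 6666.667ms=18b +1111.111ms=3b
17) 7777.778ms=21b +555.556ms=3/2b
18) 8333.333ms=45/2b +555.556ms=3/2b
Σ=24b of 24 (162bpm 6/8) — PASS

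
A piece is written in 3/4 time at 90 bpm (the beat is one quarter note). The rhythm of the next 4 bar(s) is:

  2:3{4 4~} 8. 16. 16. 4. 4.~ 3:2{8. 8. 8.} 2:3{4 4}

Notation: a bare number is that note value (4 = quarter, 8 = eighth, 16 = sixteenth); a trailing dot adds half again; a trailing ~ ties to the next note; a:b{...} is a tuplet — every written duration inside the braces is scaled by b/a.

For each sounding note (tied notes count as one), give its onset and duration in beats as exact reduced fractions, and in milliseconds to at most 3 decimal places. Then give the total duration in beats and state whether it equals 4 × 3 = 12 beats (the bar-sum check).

1) 0.0ms=0b +1000.0ms=3/2b
2) 1000.0ms=3/2b +1500.0ms=9/4b
3) 2500.0ms=15/4b +250.0ms=3/8b
4) 2750.0ms=33/8b +250.0ms=3/8b
5) 3000.0ms=9/2b +1000.0ms=3/2b
6) 4000.0ms=6b +1333.333ms=2b
7) 5333.333ms=8b +333.333ms=1/2b
8) 5666.667ms=17/2b +333.333ms=1/2b
9) 6000.0ms=9b +1000.0ms=3/2b
10) 7000.0ms=21/2b +1000.0ms=3/2b
Σ=12b of 12 (90bpm 3/4) — PASS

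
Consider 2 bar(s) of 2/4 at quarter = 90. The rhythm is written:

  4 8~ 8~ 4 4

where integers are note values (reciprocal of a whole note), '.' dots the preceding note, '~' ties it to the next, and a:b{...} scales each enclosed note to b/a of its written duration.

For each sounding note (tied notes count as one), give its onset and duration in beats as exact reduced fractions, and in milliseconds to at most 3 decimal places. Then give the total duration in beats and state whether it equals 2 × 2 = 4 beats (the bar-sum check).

1) 0.0ms=0b +666.667ms=1b
2) 666.667ms=1b +1333.333ms=2b
3) 2000.0ms=3b +666.667ms=1b
Σ=4b of 4 (90bpm 2/4) — PASS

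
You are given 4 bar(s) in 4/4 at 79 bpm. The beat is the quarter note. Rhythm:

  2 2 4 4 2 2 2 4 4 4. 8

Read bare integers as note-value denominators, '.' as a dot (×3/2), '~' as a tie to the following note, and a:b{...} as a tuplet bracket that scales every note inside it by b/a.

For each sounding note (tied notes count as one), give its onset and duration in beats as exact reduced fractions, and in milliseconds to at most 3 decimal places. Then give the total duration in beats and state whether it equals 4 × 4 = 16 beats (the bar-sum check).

1) 0.0ms=0b +1518.987ms=2b
2) 1518.987ms=2b +1518.987ms=2b
3) 3037.975ms=4b +759.494ms=1b
4) 3797.468ms=5b +759.494ms=1b
5) 4556.962ms=6b +1518.987ms=2b
6) 6075.949ms=8b +1518.987ms=2b
7) 7594.937ms=10b +1518.987ms=2b
8) 9113.924ms=12b +759.494ms=1b
9) 9873.418ms=13b +759.494ms=1b
10) 10632.911ms=14b +1139.241ms=3/2b
11) 11772.152ms=31/2b +379.747ms=1/2b
Σ=16b of 16 (79bpm 4/4) — PASS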